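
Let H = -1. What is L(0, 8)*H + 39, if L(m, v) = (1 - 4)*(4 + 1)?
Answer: 54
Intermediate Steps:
L(m, v) = -15 (L(m, v) = -3*5 = -15)
L(0, 8)*H + 39 = -15*(-1) + 39 = 15 + 39 = 54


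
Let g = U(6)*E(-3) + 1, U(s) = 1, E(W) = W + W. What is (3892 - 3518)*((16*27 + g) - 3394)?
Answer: -1109658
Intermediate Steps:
E(W) = 2*W
g = -5 (g = 1*(2*(-3)) + 1 = 1*(-6) + 1 = -6 + 1 = -5)
(3892 - 3518)*((16*27 + g) - 3394) = (3892 - 3518)*((16*27 - 5) - 3394) = 374*((432 - 5) - 3394) = 374*(427 - 3394) = 374*(-2967) = -1109658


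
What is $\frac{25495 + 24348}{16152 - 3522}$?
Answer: $\frac{49843}{12630} \approx 3.9464$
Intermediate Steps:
$\frac{25495 + 24348}{16152 - 3522} = \frac{49843}{12630}$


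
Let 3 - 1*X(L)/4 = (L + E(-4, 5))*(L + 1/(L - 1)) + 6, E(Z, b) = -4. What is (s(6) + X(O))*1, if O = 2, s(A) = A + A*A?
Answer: 54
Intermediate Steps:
s(A) = A + A²
X(L) = -12 - 4*(-4 + L)*(L + 1/(-1 + L)) (X(L) = 12 - 4*((L - 4)*(L + 1/(L - 1)) + 6) = 12 - 4*((-4 + L)*(L + 1/(-1 + L)) + 6) = 12 - 4*(6 + (-4 + L)*(L + 1/(-1 + L))) = 12 + (-24 - 4*(-4 + L)*(L + 1/(-1 + L))) = -12 - 4*(-4 + L)*(L + 1/(-1 + L)))
(s(6) + X(O))*1 = (6*(1 + 6) + 4*(7 - 1*2³ - 8*2 + 5*2²)/(-1 + 2))*1 = (6*7 + 4*(7 - 1*8 - 16 + 5*4)/1)*1 = (42 + 4*1*(7 - 8 - 16 + 20))*1 = (42 + 4*1*3)*1 = (42 + 12)*1 = 54*1 = 54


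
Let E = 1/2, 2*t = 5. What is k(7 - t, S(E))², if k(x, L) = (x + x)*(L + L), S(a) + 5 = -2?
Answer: 15876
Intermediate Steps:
t = 5/2 (t = (½)*5 = 5/2 ≈ 2.5000)
E = ½ ≈ 0.50000
S(a) = -7 (S(a) = -5 - 2 = -7)
k(x, L) = 4*L*x (k(x, L) = (2*x)*(2*L) = 4*L*x)
k(7 - t, S(E))² = (4*(-7)*(7 - 1*5/2))² = (4*(-7)*(7 - 5/2))² = (4*(-7)*(9/2))² = (-126)² = 15876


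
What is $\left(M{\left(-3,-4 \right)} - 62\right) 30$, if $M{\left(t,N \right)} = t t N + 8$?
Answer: $-2700$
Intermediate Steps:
$M{\left(t,N \right)} = 8 + N t^{2}$ ($M{\left(t,N \right)} = t^{2} N + 8 = N t^{2} + 8 = 8 + N t^{2}$)
$\left(M{\left(-3,-4 \right)} - 62\right) 30 = \left(\left(8 - 4 \left(-3\right)^{2}\right) - 62\right) 30 = \left(\left(8 - 36\right) - 62\right) 30 = \left(-28 - 62\right) 30 = \left(-90\right) 30 = -2700$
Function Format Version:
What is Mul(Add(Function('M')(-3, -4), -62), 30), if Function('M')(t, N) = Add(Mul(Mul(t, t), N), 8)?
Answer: -2700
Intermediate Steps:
Function('M')(t, N) = Add(8, Mul(N, Pow(t, 2))) (Function('M')(t, N) = Add(Mul(Pow(t, 2), N), 8) = Add(Mul(N, Pow(t, 2)), 8) = Add(8, Mul(N, Pow(t, 2))))
Mul(Add(Function('M')(-3, -4), -62), 30) = Mul(Add(Add(8, Mul(-4, Pow(-3, 2))), -62), 30) = Mul(Add(Add(8, Mul(-4, 9)), -62), 30) = Mul(Add(Add(8, -36), -62), 30) = Mul(Add(-28, -62), 30) = Mul(-90, 30) = -2700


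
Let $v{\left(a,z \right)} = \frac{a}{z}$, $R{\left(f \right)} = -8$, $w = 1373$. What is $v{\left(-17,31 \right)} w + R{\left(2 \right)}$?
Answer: $- \frac{23589}{31} \approx -760.94$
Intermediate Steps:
$v{\left(-17,31 \right)} w + R{\left(2 \right)} = - \frac{17}{31} \cdot 1373 - 8 = \left(-17\right) \frac{1}{31} \cdot 1373 - 8 = \left(- \frac{17}{31}\right) 1373 - 8 = - \frac{23341}{31} - 8 = - \frac{23589}{31}$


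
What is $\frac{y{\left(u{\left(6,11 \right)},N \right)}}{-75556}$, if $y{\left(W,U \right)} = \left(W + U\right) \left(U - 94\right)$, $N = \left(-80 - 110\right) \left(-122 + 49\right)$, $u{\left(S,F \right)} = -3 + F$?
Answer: $- \frac{47795832}{18889} \approx -2530.4$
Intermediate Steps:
$N = 13870$ ($N = \left(-190\right) \left(-73\right) = 13870$)
$y{\left(W,U \right)} = \left(-94 + U\right) \left(U + W\right)$ ($y{\left(W,U \right)} = \left(U + W\right) \left(-94 + U\right) = \left(-94 + U\right) \left(U + W\right)$)
$\frac{y{\left(u{\left(6,11 \right)},N \right)}}{-75556} = \frac{13870^{2} - 1303780 - 94 \left(-3 + 11\right) + 13870 \left(-3 + 11\right)}{-75556} = \left(192376900 - 1303780 - 752 + 13870 \cdot 8\right) \left(- \frac{1}{75556}\right) = \left(192376900 - 1303780 - 752 + 110960\right) \left(- \frac{1}{75556}\right) = 191183328 \left(- \frac{1}{75556}\right) = - \frac{47795832}{18889}$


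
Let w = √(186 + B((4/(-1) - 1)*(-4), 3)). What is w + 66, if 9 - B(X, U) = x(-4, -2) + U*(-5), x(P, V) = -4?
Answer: 66 + √214 ≈ 80.629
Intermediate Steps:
B(X, U) = 13 + 5*U (B(X, U) = 9 - (-4 + U*(-5)) = 9 - (-4 - 5*U) = 9 + (4 + 5*U) = 13 + 5*U)
w = √214 (w = √(186 + (13 + 5*3)) = √(186 + (13 + 15)) = √(186 + 28) = √214 ≈ 14.629)
w + 66 = √214 + 66 = 66 + √214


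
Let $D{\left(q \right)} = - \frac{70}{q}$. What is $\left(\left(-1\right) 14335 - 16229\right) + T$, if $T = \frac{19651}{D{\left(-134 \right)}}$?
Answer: $\frac{246877}{35} \approx 7053.6$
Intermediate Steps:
$T = \frac{1316617}{35}$ ($T = \frac{19651}{\left(-70\right) \frac{1}{-134}} = \frac{19651}{\left(-70\right) \left(- \frac{1}{134}\right)} = \frac{19651}{\frac{35}{67}} = 19651 \cdot \frac{67}{35} = \frac{1316617}{35} \approx 37618.0$)
$\left(\left(-1\right) 14335 - 16229\right) + T = \left(\left(-1\right) 14335 - 16229\right) + \frac{1316617}{35} = \left(-14335 - 16229\right) + \frac{1316617}{35} = -30564 + \frac{1316617}{35} = \frac{246877}{35}$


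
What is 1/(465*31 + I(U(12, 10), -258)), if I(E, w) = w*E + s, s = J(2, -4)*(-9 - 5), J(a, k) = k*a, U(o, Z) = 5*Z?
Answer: 1/1627 ≈ 0.00061463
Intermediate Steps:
J(a, k) = a*k
s = 112 (s = (2*(-4))*(-9 - 5) = -8*(-14) = 112)
I(E, w) = 112 + E*w (I(E, w) = w*E + 112 = E*w + 112 = 112 + E*w)
1/(465*31 + I(U(12, 10), -258)) = 1/(465*31 + (112 + (5*10)*(-258))) = 1/(14415 + (112 + 50*(-258))) = 1/(14415 + (112 - 12900)) = 1/(14415 - 12788) = 1/1627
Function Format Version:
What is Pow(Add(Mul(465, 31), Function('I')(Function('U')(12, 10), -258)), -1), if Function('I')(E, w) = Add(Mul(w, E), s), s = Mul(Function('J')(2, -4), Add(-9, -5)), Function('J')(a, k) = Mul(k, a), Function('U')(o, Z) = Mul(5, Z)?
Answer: Rational(1, 1627) ≈ 0.00061463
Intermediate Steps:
Function('J')(a, k) = Mul(a, k)
s = 112 (s = Mul(Mul(2, -4), Add(-9, -5)) = Mul(-8, -14) = 112)
Function('I')(E, w) = Add(112, Mul(E, w)) (Function('I')(E, w) = Add(Mul(w, E), 112) = Add(Mul(E, w), 112) = Add(112, Mul(E, w)))
Pow(Add(Mul(465, 31), Function('I')(Function('U')(12, 10), -258)), -1) = Pow(Add(Mul(465, 31), Add(112, Mul(Mul(5, 10), -258))), -1) = Pow(Add(14415, Add(112, Mul(50, -258))), -1) = Pow(Add(14415, Add(112, -12900)), -1) = Pow(Add(14415, -12788), -1) = Pow(1627, -1) = Rational(1, 1627)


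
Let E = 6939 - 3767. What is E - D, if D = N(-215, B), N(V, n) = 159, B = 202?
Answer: 3013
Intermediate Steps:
E = 3172
D = 159
E - D = 3172 - 1*159 = 3172 - 159 = 3013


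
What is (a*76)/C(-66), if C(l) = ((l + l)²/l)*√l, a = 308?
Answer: 133*I*√66/99 ≈ 10.914*I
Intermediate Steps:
C(l) = 4*l^(3/2) (C(l) = ((2*l)²/l)*√l = ((4*l²)/l)*√l = (4*l)*√l = 4*l^(3/2))
(a*76)/C(-66) = (308*76)/((4*(-66)^(3/2))) = 23408/((4*(-66*I*√66))) = 23408/((-264*I*√66)) = 23408*(I*√66/17424) = 133*I*√66/99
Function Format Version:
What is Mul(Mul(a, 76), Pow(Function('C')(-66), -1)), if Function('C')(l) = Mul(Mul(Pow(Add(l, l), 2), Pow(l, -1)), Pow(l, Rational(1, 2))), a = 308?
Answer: Mul(Rational(133, 99), I, Pow(66, Rational(1, 2))) ≈ Mul(10.914, I)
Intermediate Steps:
Function('C')(l) = Mul(4, Pow(l, Rational(3, 2))) (Function('C')(l) = Mul(Mul(Pow(Mul(2, l), 2), Pow(l, -1)), Pow(l, Rational(1, 2))) = Mul(Mul(Mul(4, Pow(l, 2)), Pow(l, -1)), Pow(l, Rational(1, 2))) = Mul(Mul(4, l), Pow(l, Rational(1, 2))) = Mul(4, Pow(l, Rational(3, 2))))
Mul(Mul(a, 76), Pow(Function('C')(-66), -1)) = Mul(Mul(308, 76), Pow(Mul(4, Pow(-66, Rational(3, 2))), -1)) = Mul(23408, Pow(Mul(4, Mul(-66, I, Pow(66, Rational(1, 2)))), -1)) = Mul(23408, Pow(Mul(-264, I, Pow(66, Rational(1, 2))), -1)) = Mul(23408, Mul(Rational(1, 17424), I, Pow(66, Rational(1, 2)))) = Mul(Rational(133, 99), I, Pow(66, Rational(1, 2)))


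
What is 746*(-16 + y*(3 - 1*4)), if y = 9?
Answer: -18650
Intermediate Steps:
746*(-16 + y*(3 - 1*4)) = 746*(-16 + 9*(3 - 1*4)) = 746*(-16 + 9*(3 - 4)) = 746*(-16 + 9*(-1)) = 746*(-16 - 9) = 746*(-25) = -18650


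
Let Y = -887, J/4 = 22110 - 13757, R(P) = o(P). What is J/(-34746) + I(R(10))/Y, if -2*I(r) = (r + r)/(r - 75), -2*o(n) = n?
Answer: -237074179/246557616 ≈ -0.96154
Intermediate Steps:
o(n) = -n/2
R(P) = -P/2
I(r) = -r/(-75 + r) (I(r) = -(r + r)/(2*(r - 75)) = -2*r/(2*(-75 + r)) = -r/(-75 + r))
J = 33412 (J = 4*(22110 - 13757) = 4*8353 = 33412)
J/(-34746) + I(R(10))/Y = 33412/(-34746) - (-½*10)/(-75 - ½*10)/(-887) = 33412*(-1/34746) - 1*(-5)/(-75 - 5)*(-1/887) = -16706/17373 - 1*(-5)/(-80)*(-1/887) = -16706/17373 - 1*(-5)*(-1/80)*(-1/887) = -16706/17373 - 1/16*(-1/887) = -16706/17373 + 1/14192 = -237074179/246557616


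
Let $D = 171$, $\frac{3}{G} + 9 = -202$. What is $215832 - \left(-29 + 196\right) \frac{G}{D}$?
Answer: $\frac{2595811631}{12027} \approx 2.1583 \cdot 10^{5}$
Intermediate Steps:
$G = - \frac{3}{211}$ ($G = \frac{3}{-9 - 202} = \frac{3}{-211} = 3 \left(- \frac{1}{211}\right) = - \frac{3}{211} \approx -0.014218$)
$215832 - \left(-29 + 196\right) \frac{G}{D} = 215832 - \left(-29 + 196\right) \left(- \frac{3}{211 \cdot 171}\right) = 215832 - 167 \left(\left(- \frac{3}{211}\right) \frac{1}{171}\right) = 215832 - 167 \left(- \frac{1}{12027}\right) = 215832 - - \frac{167}{12027} = 215832 + \frac{167}{12027} = \frac{2595811631}{12027}$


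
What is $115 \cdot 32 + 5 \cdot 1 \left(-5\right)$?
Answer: $3655$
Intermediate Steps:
$115 \cdot 32 + 5 \cdot 1 \left(-5\right) = 3680 + 5 \left(-5\right) = 3680 - 25 = 3655$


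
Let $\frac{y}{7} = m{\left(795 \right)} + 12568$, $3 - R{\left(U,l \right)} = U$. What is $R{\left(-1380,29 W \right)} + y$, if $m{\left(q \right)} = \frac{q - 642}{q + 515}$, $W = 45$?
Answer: $\frac{117061361}{1310} \approx 89360.0$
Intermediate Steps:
$R{\left(U,l \right)} = 3 - U$
$m{\left(q \right)} = \frac{-642 + q}{515 + q}$
$y = \frac{115249631}{1310}$ ($y = 7 \left(\frac{-642 + 795}{515 + 795} + 12568\right) = 7 \left(\frac{1}{1310} \cdot 153 + 12568\right) = 7 \left(\frac{153}{1310} + 12568\right) = 7 \cdot \frac{16464233}{1310} = \frac{115249631}{1310} \approx 87977.0$)
$R{\left(-1380,29 W \right)} + y = \left(3 - -1380\right) + \frac{115249631}{1310} = \left(3 + 1380\right) + \frac{115249631}{1310} = 1383 + \frac{115249631}{1310} = \frac{117061361}{1310}$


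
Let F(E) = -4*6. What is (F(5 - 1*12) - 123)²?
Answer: 21609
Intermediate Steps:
F(E) = -24
(F(5 - 1*12) - 123)² = (-24 - 123)² = (-147)² = 21609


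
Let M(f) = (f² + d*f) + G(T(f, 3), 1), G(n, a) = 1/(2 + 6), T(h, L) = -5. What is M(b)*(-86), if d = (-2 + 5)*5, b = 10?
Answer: -86043/4 ≈ -21511.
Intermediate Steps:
G(n, a) = ⅛ (G(n, a) = 1/8 = ⅛)
d = 15 (d = 3*5 = 15)
M(f) = ⅛ + f² + 15*f (M(f) = (f² + 15*f) + ⅛ = ⅛ + f² + 15*f)
M(b)*(-86) = (⅛ + 10² + 15*10)*(-86) = (⅛ + 100 + 150)*(-86) = (2001/8)*(-86) = -86043/4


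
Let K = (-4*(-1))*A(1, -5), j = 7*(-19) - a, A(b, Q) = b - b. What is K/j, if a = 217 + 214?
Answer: 0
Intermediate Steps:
a = 431
A(b, Q) = 0
j = -564 (j = 7*(-19) - 1*431 = -133 - 431 = -564)
K = 0 (K = -4*(-1)*0 = 4*0 = 0)
K/j = 0/(-564) = 0*(-1/564) = 0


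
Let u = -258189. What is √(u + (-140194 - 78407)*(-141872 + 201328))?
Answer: I*√12997399245 ≈ 1.1401e+5*I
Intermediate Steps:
√(u + (-140194 - 78407)*(-141872 + 201328)) = √(-258189 + (-140194 - 78407)*(-141872 + 201328)) = √(-258189 - 218601*59456) = √(-258189 - 12997141056) = √(-12997399245) = I*√12997399245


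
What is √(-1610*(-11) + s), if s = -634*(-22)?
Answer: √31658 ≈ 177.93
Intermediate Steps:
s = 13948
√(-1610*(-11) + s) = √(-1610*(-11) + 13948) = √(17710 + 13948) = √31658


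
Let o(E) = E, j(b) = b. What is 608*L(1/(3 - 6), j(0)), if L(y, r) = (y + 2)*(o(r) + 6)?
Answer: 6080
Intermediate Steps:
L(y, r) = (2 + y)*(6 + r) (L(y, r) = (y + 2)*(r + 6) = (2 + y)*(6 + r))
608*L(1/(3 - 6), j(0)) = 608*(12 + 2*0 + 6/(3 - 6) + 0/(3 - 6)) = 608*(12 + 0 + 6/(-3) + 0/(-3)) = 608*(12 + 0 + 6*(-⅓) + 0*(-⅓)) = 608*(12 + 0 - 2 + 0) = 608*10 = 6080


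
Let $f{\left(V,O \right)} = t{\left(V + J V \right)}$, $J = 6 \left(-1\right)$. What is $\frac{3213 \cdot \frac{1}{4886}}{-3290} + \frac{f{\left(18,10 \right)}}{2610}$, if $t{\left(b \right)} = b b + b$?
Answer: $\frac{204368069}{66596180} \approx 3.0688$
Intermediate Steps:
$J = -6$
$t{\left(b \right)} = b + b^{2}$ ($t{\left(b \right)} = b^{2} + b = b + b^{2}$)
$f{\left(V,O \right)} = - 5 V \left(1 - 5 V\right)$ ($f{\left(V,O \right)} = \left(V - 6 V\right) \left(1 + \left(V - 6 V\right)\right) = - 5 V \left(1 - 5 V\right)$)
$\frac{3213 \cdot \frac{1}{4886}}{-3290} + \frac{f{\left(18,10 \right)}}{2610} = \frac{3213 \cdot \frac{1}{4886}}{-3290} + \frac{5 \cdot 18 \left(-1 + 5 \cdot 18\right)}{2610} = 3213 \cdot \frac{1}{4886} \left(- \frac{1}{3290}\right) + 5 \cdot 18 \left(-1 + 90\right) \frac{1}{2610} = \frac{459}{698} \left(- \frac{1}{3290}\right) + 5 \cdot 18 \cdot 89 \cdot \frac{1}{2610} = - \frac{459}{2296420} + 8010 \cdot \frac{1}{2610} = - \frac{459}{2296420} + \frac{89}{29} = \frac{204368069}{66596180}$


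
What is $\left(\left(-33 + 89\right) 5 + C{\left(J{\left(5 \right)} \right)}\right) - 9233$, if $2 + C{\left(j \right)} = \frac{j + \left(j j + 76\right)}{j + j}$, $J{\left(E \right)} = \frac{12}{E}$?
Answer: $- \frac{134062}{15} \approx -8937.5$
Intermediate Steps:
$C{\left(j \right)} = -2 + \frac{76 + j + j^{2}}{2 j}$ ($C{\left(j \right)} = -2 + \frac{j + \left(j j + 76\right)}{j + j} = -2 + \frac{j + \left(j^{2} + 76\right)}{2 j} = -2 + \left(j + \left(76 + j^{2}\right)\right) \frac{1}{2 j} = -2 + \left(76 + j + j^{2}\right) \frac{1}{2 j} = -2 + \frac{76 + j + j^{2}}{2 j}$)
$\left(\left(-33 + 89\right) 5 + C{\left(J{\left(5 \right)} \right)}\right) - 9233 = \left(\left(-33 + 89\right) 5 + \frac{76 + \frac{12}{5} \left(-3 + \frac{12}{5}\right)}{2 \cdot \frac{12}{5}}\right) - 9233 = \left(56 \cdot 5 + \frac{76 + 12 \cdot \frac{1}{5} \left(-3 + 12 \cdot \frac{1}{5}\right)}{2 \cdot 12 \cdot \frac{1}{5}}\right) - 9233 = \left(280 + \frac{76 + \frac{12 \left(-3 + \frac{12}{5}\right)}{5}}{2 \cdot \frac{12}{5}}\right) - 9233 = \left(280 + \frac{1}{2} \cdot \frac{5}{12} \left(76 + \frac{12}{5} \left(- \frac{3}{5}\right)\right)\right) - 9233 = \left(280 + \frac{1}{2} \cdot \frac{5}{12} \left(76 - \frac{36}{25}\right)\right) - 9233 = \left(280 + \frac{1}{2} \cdot \frac{5}{12} \cdot \frac{1864}{25}\right) - 9233 = \left(280 + \frac{233}{15}\right) - 9233 = \frac{4433}{15} - 9233 = - \frac{134062}{15}$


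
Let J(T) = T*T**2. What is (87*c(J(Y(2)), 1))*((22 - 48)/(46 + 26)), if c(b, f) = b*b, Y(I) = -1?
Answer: -377/12 ≈ -31.417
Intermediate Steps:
J(T) = T**3
c(b, f) = b**2
(87*c(J(Y(2)), 1))*((22 - 48)/(46 + 26)) = (87*((-1)**3)**2)*((22 - 48)/(46 + 26)) = (87*(-1)**2)*(-26/72) = (87*1)*(-26*1/72) = 87*(-13/36) = -377/12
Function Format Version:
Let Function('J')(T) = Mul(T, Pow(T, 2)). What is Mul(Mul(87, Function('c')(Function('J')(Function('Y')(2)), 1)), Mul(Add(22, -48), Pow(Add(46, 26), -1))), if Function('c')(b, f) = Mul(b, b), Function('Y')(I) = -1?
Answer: Rational(-377, 12) ≈ -31.417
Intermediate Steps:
Function('J')(T) = Pow(T, 3)
Function('c')(b, f) = Pow(b, 2)
Mul(Mul(87, Function('c')(Function('J')(Function('Y')(2)), 1)), Mul(Add(22, -48), Pow(Add(46, 26), -1))) = Mul(Mul(87, Pow(Pow(-1, 3), 2)), Mul(Add(22, -48), Pow(Add(46, 26), -1))) = Mul(Mul(87, Pow(-1, 2)), Mul(-26, Pow(72, -1))) = Mul(Mul(87, 1), Mul(-26, Rational(1, 72))) = Mul(87, Rational(-13, 36)) = Rational(-377, 12)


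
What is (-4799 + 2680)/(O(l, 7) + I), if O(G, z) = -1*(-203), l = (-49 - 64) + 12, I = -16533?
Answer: 2119/16330 ≈ 0.12976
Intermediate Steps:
l = -101 (l = -113 + 12 = -101)
O(G, z) = 203
(-4799 + 2680)/(O(l, 7) + I) = (-4799 + 2680)/(203 - 16533) = -2119/(-16330) = -2119*(-1/16330) = 2119/16330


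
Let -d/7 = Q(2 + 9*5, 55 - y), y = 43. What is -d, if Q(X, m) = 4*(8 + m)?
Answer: 560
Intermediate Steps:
Q(X, m) = 32 + 4*m
d = -560 (d = -7*(32 + 4*(55 - 1*43)) = -7*(32 + 4*(55 - 43)) = -7*(32 + 4*12) = -7*(32 + 48) = -7*80 = -560)
-d = -1*(-560) = 560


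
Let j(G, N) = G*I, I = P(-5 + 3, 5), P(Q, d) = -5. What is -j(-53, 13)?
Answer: -265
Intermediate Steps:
I = -5
j(G, N) = -5*G (j(G, N) = G*(-5) = -5*G)
-j(-53, 13) = -(-5)*(-53) = -1*265 = -265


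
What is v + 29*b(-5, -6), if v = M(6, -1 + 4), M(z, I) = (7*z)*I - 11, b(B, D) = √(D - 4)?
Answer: 115 + 29*I*√10 ≈ 115.0 + 91.706*I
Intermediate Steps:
b(B, D) = √(-4 + D)
M(z, I) = -11 + 7*I*z (M(z, I) = 7*I*z - 11 = -11 + 7*I*z)
v = 115 (v = -11 + 7*(-1 + 4)*6 = -11 + 7*3*6 = -11 + 126 = 115)
v + 29*b(-5, -6) = 115 + 29*√(-4 - 6) = 115 + 29*√(-10) = 115 + 29*(I*√10) = 115 + 29*I*√10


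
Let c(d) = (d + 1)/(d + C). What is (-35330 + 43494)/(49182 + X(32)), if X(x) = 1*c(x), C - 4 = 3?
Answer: 106132/639377 ≈ 0.16599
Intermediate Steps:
C = 7 (C = 4 + 3 = 7)
c(d) = (1 + d)/(7 + d) (c(d) = (d + 1)/(d + 7) = (1 + d)/(7 + d))
X(x) = (1 + x)/(7 + x) (X(x) = 1*((1 + x)/(7 + x)) = (1 + x)/(7 + x))
(-35330 + 43494)/(49182 + X(32)) = (-35330 + 43494)/(49182 + (1 + 32)/(7 + 32)) = 8164/(49182 + 33/39) = 8164/(49182 + (1/39)*33) = 8164/(49182 + 11/13) = 8164/(639377/13) = 8164*(13/639377) = 106132/639377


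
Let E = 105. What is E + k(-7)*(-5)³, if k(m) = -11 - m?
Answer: 605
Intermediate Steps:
E + k(-7)*(-5)³ = 105 + (-11 - 1*(-7))*(-5)³ = 105 + (-11 + 7)*(-125) = 105 - 4*(-125) = 105 + 500 = 605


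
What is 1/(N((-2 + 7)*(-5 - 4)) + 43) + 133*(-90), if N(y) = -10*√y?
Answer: -75997487/6349 + 30*I*√5/6349 ≈ -11970.0 + 0.010566*I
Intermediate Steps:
1/(N((-2 + 7)*(-5 - 4)) + 43) + 133*(-90) = 1/(-10*√(-5 - 4)*√(-2 + 7) + 43) + 133*(-90) = 1/(-10*3*I*√5 + 43) - 11970 = 1/(-30*I*√5 + 43) - 11970 = 1/(43 - 30*I*√5) - 11970 = -11970 + 1/(43 - 30*I*√5)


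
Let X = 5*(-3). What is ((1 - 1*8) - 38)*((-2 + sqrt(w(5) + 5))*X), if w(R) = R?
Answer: -1350 + 675*sqrt(10) ≈ 784.54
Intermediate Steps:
X = -15
((1 - 1*8) - 38)*((-2 + sqrt(w(5) + 5))*X) = ((1 - 1*8) - 38)*((-2 + sqrt(5 + 5))*(-15)) = ((1 - 8) - 38)*((-2 + sqrt(10))*(-15)) = (-7 - 38)*(30 - 15*sqrt(10)) = -45*(30 - 15*sqrt(10)) = -1350 + 675*sqrt(10)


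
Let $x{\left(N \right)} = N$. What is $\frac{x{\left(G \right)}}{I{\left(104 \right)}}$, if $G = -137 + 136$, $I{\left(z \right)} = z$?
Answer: $- \frac{1}{104} \approx -0.0096154$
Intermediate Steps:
$G = -1$
$\frac{x{\left(G \right)}}{I{\left(104 \right)}} = - \frac{1}{104}$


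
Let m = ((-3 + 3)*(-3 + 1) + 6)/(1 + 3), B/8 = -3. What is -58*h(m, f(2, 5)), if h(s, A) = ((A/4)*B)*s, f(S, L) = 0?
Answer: 0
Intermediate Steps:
B = -24 (B = 8*(-3) = -24)
m = 3/2 (m = (0*(-2) + 6)/4 = (0 + 6)*(¼) = 6*(¼) = 3/2 ≈ 1.5000)
h(s, A) = -6*A*s (h(s, A) = ((A/4)*(-24))*s = (-6*A)*s = -6*A*s)
-58*h(m, f(2, 5)) = -(-348)*0*3/2 = -58*0 = 0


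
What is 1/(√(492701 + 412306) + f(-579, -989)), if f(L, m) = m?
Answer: -989/73114 - √905007/73114 ≈ -0.026538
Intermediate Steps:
1/(√(492701 + 412306) + f(-579, -989)) = 1/(√(492701 + 412306) - 989) = 1/(√905007 - 989) = 1/(-989 + √905007)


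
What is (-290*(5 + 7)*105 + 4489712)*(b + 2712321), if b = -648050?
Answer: 8513697656552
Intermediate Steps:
(-290*(5 + 7)*105 + 4489712)*(b + 2712321) = (-290*(5 + 7)*105 + 4489712)*(-648050 + 2712321) = (-290*12*105 + 4489712)*2064271 = (-145*24*105 + 4489712)*2064271 = (-3480*105 + 4489712)*2064271 = (-365400 + 4489712)*2064271 = 4124312*2064271 = 8513697656552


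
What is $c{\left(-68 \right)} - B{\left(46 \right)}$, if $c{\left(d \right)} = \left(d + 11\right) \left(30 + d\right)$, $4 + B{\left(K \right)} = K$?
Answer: $2124$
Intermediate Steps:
$B{\left(K \right)} = -4 + K$
$c{\left(d \right)} = \left(11 + d\right) \left(30 + d\right)$
$c{\left(-68 \right)} - B{\left(46 \right)} = \left(330 + \left(-68\right)^{2} + 41 \left(-68\right)\right) - \left(-4 + 46\right) = \left(330 + 4624 - 2788\right) - 42 = 2166 - 42 = 2124$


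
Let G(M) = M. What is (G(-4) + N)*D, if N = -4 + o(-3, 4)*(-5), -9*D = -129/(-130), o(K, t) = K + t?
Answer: 43/30 ≈ 1.4333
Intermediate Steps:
D = -43/390 (D = -(-43)/(3*(-130)) = -(-43)*(-1)/(3*130) = -1/9*129/130 = -43/390 ≈ -0.11026)
N = -9 (N = -4 + (-3 + 4)*(-5) = -4 + 1*(-5) = -4 - 5 = -9)
(G(-4) + N)*D = (-4 - 9)*(-43/390) = -13*(-43/390) = 43/30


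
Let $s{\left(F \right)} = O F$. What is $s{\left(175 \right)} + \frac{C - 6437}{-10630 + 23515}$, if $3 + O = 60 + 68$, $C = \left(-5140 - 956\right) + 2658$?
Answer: $\frac{56369900}{2577} \approx 21874.0$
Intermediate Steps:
$C = -3438$ ($C = -6096 + 2658 = -3438$)
$O = 125$ ($O = -3 + \left(60 + 68\right) = -3 + 128 = 125$)
$s{\left(F \right)} = 125 F$
$s{\left(175 \right)} + \frac{C - 6437}{-10630 + 23515} = 125 \cdot 175 + \frac{-3438 - 6437}{-10630 + 23515} = 21875 - \frac{9875}{12885} = 21875 - \frac{1975}{2577} = \frac{56369900}{2577}$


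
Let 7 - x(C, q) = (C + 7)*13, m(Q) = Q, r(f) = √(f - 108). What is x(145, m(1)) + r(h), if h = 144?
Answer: -1963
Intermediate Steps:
r(f) = √(-108 + f)
x(C, q) = -84 - 13*C (x(C, q) = 7 - (C + 7)*13 = 7 - (7 + C)*13 = 7 - (91 + 13*C) = 7 + (-91 - 13*C) = -84 - 13*C)
x(145, m(1)) + r(h) = (-84 - 13*145) + √(-108 + 144) = (-84 - 1885) + √36 = -1969 + 6 = -1963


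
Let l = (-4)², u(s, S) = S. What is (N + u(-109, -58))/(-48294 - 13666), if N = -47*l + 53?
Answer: 757/61960 ≈ 0.012218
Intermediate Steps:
l = 16
N = -699 (N = -47*16 + 53 = -752 + 53 = -699)
(N + u(-109, -58))/(-48294 - 13666) = (-699 - 58)/(-48294 - 13666) = -757/(-61960) = -757*(-1/61960) = 757/61960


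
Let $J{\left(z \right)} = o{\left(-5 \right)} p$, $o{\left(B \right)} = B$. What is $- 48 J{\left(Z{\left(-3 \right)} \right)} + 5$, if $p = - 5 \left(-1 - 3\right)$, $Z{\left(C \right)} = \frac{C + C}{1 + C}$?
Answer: $4805$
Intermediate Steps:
$Z{\left(C \right)} = \frac{2 C}{1 + C}$
$p = 20$ ($p = - 5 \left(-1 - 3\right) = \left(-5\right) \left(-4\right) = 20$)
$J{\left(z \right)} = -100$ ($J{\left(z \right)} = \left(-5\right) 20 = -100$)
$- 48 J{\left(Z{\left(-3 \right)} \right)} + 5 = \left(-48\right) \left(-100\right) + 5 = 4800 + 5 = 4805$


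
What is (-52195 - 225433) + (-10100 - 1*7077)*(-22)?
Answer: 100266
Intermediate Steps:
(-52195 - 225433) + (-10100 - 1*7077)*(-22) = -277628 + (-10100 - 7077)*(-22) = -277628 - 17177*(-22) = -277628 + 377894 = 100266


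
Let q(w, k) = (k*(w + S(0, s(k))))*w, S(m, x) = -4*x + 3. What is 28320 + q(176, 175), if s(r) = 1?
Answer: 5418320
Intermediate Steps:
S(m, x) = 3 - 4*x
q(w, k) = k*w*(-1 + w) (q(w, k) = (k*(w + (3 - 4*1)))*w = (k*(w + (3 - 4)))*w = (k*(w - 1))*w = (k*(-1 + w))*w = k*w*(-1 + w))
28320 + q(176, 175) = 28320 + 175*176*(-1 + 176) = 28320 + 175*176*175 = 28320 + 5390000 = 5418320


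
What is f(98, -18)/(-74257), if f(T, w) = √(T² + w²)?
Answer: -2*√2482/74257 ≈ -0.0013418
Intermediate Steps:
f(98, -18)/(-74257) = √(98² + (-18)²)/(-74257) = √(9604 + 324)*(-1/74257) = √9928*(-1/74257) = (2*√2482)*(-1/74257) = -2*√2482/74257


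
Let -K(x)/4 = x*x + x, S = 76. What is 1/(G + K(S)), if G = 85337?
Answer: 1/61929 ≈ 1.6148e-5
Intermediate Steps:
K(x) = -4*x - 4*x**2 (K(x) = -4*(x*x + x) = -4*(x**2 + x) = -4*(x + x**2) = -4*x - 4*x**2)
1/(G + K(S)) = 1/(85337 - 4*76*(1 + 76)) = 1/(85337 - 4*76*77) = 1/(85337 - 23408) = 1/61929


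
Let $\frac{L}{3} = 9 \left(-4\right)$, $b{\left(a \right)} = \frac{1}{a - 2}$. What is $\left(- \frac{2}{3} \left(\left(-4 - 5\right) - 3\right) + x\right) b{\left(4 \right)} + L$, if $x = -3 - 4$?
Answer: $- \frac{215}{2} \approx -107.5$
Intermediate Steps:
$b{\left(a \right)} = \frac{1}{-2 + a}$
$x = -7$ ($x = -3 - 4 = -7$)
$L = -108$ ($L = 3 \cdot 9 \left(-4\right) = 3 \left(-36\right) = -108$)
$\left(- \frac{2}{3} \left(\left(-4 - 5\right) - 3\right) + x\right) b{\left(4 \right)} + L = \frac{- \frac{2}{3} \left(\left(-4 - 5\right) - 3\right) - 7}{-2 + 4} - 108 = \frac{\left(-2\right) \frac{1}{3} \left(-9 - 3\right) - 7}{2} - 108 = \left(\left(- \frac{2}{3}\right) \left(-12\right) - 7\right) \frac{1}{2} - 108 = \left(8 - 7\right) \frac{1}{2} - 108 = 1 \cdot \frac{1}{2} - 108 = \frac{1}{2} - 108 = - \frac{215}{2}$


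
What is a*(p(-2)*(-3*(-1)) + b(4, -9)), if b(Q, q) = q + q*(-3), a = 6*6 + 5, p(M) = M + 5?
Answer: 1107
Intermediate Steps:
p(M) = 5 + M
a = 41 (a = 36 + 5 = 41)
b(Q, q) = -2*q (b(Q, q) = q - 3*q = -2*q)
a*(p(-2)*(-3*(-1)) + b(4, -9)) = 41*((5 - 2)*(-3*(-1)) - 2*(-9)) = 41*(3*3 + 18) = 41*(9 + 18) = 41*27 = 1107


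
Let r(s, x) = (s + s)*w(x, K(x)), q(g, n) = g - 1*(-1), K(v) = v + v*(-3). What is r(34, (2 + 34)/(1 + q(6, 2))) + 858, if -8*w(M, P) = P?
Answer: 1869/2 ≈ 934.50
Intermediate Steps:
K(v) = -2*v (K(v) = v - 3*v = -2*v)
q(g, n) = 1 + g (q(g, n) = g + 1 = 1 + g)
w(M, P) = -P/8
r(s, x) = s*x/2 (r(s, x) = (s + s)*(-(-1)*x/4) = (2*s)*(x/4) = s*x/2)
r(34, (2 + 34)/(1 + q(6, 2))) + 858 = (1/2)*34*((2 + 34)/(1 + (1 + 6))) + 858 = (1/2)*34*(36/(1 + 7)) + 858 = (1/2)*34*(36/8) + 858 = (1/2)*34*(36*(1/8)) + 858 = (1/2)*34*(9/2) + 858 = 153/2 + 858 = 1869/2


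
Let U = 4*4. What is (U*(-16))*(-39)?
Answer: 9984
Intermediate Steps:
U = 16
(U*(-16))*(-39) = (16*(-16))*(-39) = -256*(-39) = 9984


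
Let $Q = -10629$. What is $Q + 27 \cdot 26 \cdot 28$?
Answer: $9027$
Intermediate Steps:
$Q + 27 \cdot 26 \cdot 28 = -10629 + 27 \cdot 26 \cdot 28 = -10629 + 702 \cdot 28 = -10629 + 19656 = 9027$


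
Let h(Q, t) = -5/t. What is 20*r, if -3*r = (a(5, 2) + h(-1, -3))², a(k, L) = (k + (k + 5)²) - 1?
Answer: -2009780/27 ≈ -74436.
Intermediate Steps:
a(k, L) = -1 + k + (5 + k)² (a(k, L) = (k + (5 + k)²) - 1 = -1 + k + (5 + k)²)
r = -100489/27 (r = -((-1 + 5 + (5 + 5)²) - 5/(-3))²/3 = -((-1 + 5 + 10²) - 5*(-⅓))²/3 = -((-1 + 5 + 100) + 5/3)²/3 = -(104 + 5/3)²/3 = -(317/3)²/3 = -⅓*100489/9 = -100489/27 ≈ -3721.8)
20*r = 20*(-100489/27) = -2009780/27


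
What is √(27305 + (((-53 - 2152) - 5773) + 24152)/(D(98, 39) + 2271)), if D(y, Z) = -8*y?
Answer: √60400020283/1487 ≈ 165.28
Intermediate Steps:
√(27305 + (((-53 - 2152) - 5773) + 24152)/(D(98, 39) + 2271)) = √(27305 + (((-53 - 2152) - 5773) + 24152)/(-8*98 + 2271)) = √(27305 + ((-2205 - 5773) + 24152)/(-784 + 2271)) = √(27305 + (-7978 + 24152)/1487) = √(27305 + 16174*(1/1487)) = √(27305 + 16174/1487) = √(40618709/1487) = √60400020283/1487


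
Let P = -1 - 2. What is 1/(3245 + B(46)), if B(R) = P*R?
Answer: 1/3107 ≈ 0.00032185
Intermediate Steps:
P = -3
B(R) = -3*R
1/(3245 + B(46)) = 1/(3245 - 3*46) = 1/(3245 - 138) = 1/3107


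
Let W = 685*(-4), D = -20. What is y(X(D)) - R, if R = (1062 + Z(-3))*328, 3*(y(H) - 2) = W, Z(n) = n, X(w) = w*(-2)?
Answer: -1044790/3 ≈ -3.4826e+5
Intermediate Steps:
X(w) = -2*w
W = -2740
y(H) = -2734/3 (y(H) = 2 + (1/3)*(-2740) = 2 - 2740/3 = -2734/3)
R = 347352 (R = (1062 - 3)*328 = 1059*328 = 347352)
y(X(D)) - R = -2734/3 - 1*347352 = -2734/3 - 347352 = -1044790/3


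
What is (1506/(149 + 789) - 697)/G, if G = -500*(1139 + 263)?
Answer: 16307/16438450 ≈ 0.00099200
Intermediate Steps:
G = -701000 (G = -500*1402 = -701000)
(1506/(149 + 789) - 697)/G = (1506/(149 + 789) - 697)/(-701000) = (1506/938 - 697)*(-1/701000) = (1506*(1/938) - 697)*(-1/701000) = (753/469 - 697)*(-1/701000) = -326140/469*(-1/701000) = 16307/16438450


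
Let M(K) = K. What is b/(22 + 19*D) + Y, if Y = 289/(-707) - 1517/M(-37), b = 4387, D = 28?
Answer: 19000301/391678 ≈ 48.510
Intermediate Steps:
Y = 28698/707 (Y = 289/(-707) - 1517/(-37) = 289*(-1/707) - 1517*(-1/37) = -289/707 + 41 = 28698/707 ≈ 40.591)
b/(22 + 19*D) + Y = 4387/(22 + 19*28) + 28698/707 = 4387/(22 + 532) + 28698/707 = 4387/554 + 28698/707 = 19000301/391678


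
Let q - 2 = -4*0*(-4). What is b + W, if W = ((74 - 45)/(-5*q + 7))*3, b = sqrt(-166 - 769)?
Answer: -29 + I*sqrt(935) ≈ -29.0 + 30.578*I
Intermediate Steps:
b = I*sqrt(935) (b = sqrt(-935) = I*sqrt(935) ≈ 30.578*I)
q = 2 (q = 2 - 4*0*(-4) = 2 + 0*(-4) = 2 + 0 = 2)
W = -29 (W = ((74 - 45)/(-5*2 + 7))*3 = (29/(-10 + 7))*3 = (29/(-3))*3 = (29*(-1/3))*3 = -29/3*3 = -29)
b + W = I*sqrt(935) - 29 = -29 + I*sqrt(935)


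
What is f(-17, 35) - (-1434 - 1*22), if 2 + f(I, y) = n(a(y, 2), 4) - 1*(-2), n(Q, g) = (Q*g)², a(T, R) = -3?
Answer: 1600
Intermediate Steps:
n(Q, g) = Q²*g²
f(I, y) = 144 (f(I, y) = -2 + ((-3)²*4² - 1*(-2)) = -2 + (9*16 + 2) = -2 + (144 + 2) = -2 + 146 = 144)
f(-17, 35) - (-1434 - 1*22) = 144 - (-1434 - 1*22) = 144 - (-1434 - 22) = 144 - 1*(-1456) = 144 + 1456 = 1600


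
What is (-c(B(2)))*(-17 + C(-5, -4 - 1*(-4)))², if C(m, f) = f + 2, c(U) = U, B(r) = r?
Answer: -450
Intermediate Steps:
C(m, f) = 2 + f
(-c(B(2)))*(-17 + C(-5, -4 - 1*(-4)))² = (-1*2)*(-17 + (2 + (-4 - 1*(-4))))² = -2*(-17 + (2 + (-4 + 4)))² = -2*(-17 + (2 + 0))² = -2*(-17 + 2)² = -2*(-15)² = -2*225 = -450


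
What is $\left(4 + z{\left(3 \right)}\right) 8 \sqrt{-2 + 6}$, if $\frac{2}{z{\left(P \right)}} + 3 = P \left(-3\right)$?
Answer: $\frac{184}{3} \approx 61.333$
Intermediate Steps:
$z{\left(P \right)} = \frac{2}{-3 - 3 P}$ ($z{\left(P \right)} = \frac{2}{-3 + P \left(-3\right)} = \frac{2}{-3 - 3 P}$)
$\left(4 + z{\left(3 \right)}\right) 8 \sqrt{-2 + 6} = \left(4 - \frac{2}{3 + 3 \cdot 3}\right) 8 \sqrt{-2 + 6} = \left(4 - \frac{2}{3 + 9}\right) 8 \sqrt{4} = \left(4 - \frac{2}{12}\right) 8 \cdot 2 = \left(4 - \frac{1}{6}\right) 8 \cdot 2 = \frac{23}{6} \cdot 8 \cdot 2 = \frac{92}{3} \cdot 2 = \frac{184}{3}$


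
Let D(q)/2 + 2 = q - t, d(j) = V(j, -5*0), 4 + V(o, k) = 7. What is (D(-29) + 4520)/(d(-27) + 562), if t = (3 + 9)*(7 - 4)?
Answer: 4386/565 ≈ 7.7628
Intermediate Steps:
V(o, k) = 3 (V(o, k) = -4 + 7 = 3)
t = 36 (t = 12*3 = 36)
d(j) = 3
D(q) = -76 + 2*q (D(q) = -4 + 2*(q - 1*36) = -4 + 2*(q - 36) = -4 + 2*(-36 + q) = -4 + (-72 + 2*q) = -76 + 2*q)
(D(-29) + 4520)/(d(-27) + 562) = ((-76 + 2*(-29)) + 4520)/(3 + 562) = ((-76 - 58) + 4520)/565 = (-134 + 4520)*(1/565) = 4386*(1/565) = 4386/565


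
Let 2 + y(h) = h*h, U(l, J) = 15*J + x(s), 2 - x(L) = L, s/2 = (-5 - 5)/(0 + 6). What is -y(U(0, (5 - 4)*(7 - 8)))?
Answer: -823/9 ≈ -91.444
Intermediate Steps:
s = -10/3 (s = 2*((-5 - 5)/(0 + 6)) = 2*(-10/6) = 2*(-10*⅙) = 2*(-5/3) = -10/3 ≈ -3.3333)
x(L) = 2 - L
U(l, J) = 16/3 + 15*J (U(l, J) = 15*J + (2 - 1*(-10/3)) = 15*J + (2 + 10/3) = 15*J + 16/3 = 16/3 + 15*J)
y(h) = -2 + h² (y(h) = -2 + h*h = -2 + h²)
-y(U(0, (5 - 4)*(7 - 8))) = -(-2 + (16/3 + 15*((5 - 4)*(7 - 8)))²) = -(-2 + (16/3 + 15*(1*(-1)))²) = -(-2 + (16/3 + 15*(-1))²) = -(-2 + (16/3 - 15)²) = -(-2 + (-29/3)²) = -(-2 + 841/9) = -1*823/9 = -823/9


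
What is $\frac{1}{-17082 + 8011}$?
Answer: $- \frac{1}{9071} \approx -0.00011024$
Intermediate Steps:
$\frac{1}{-17082 + 8011} = \frac{1}{-9071} = - \frac{1}{9071}$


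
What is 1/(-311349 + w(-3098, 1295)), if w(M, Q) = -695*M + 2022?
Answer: 1/1843783 ≈ 5.4236e-7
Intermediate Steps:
w(M, Q) = 2022 - 695*M
1/(-311349 + w(-3098, 1295)) = 1/(-311349 + (2022 - 695*(-3098))) = 1/(-311349 + (2022 + 2153110)) = 1/(-311349 + 2155132) = 1/1843783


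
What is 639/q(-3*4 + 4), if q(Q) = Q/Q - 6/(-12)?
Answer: 426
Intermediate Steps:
q(Q) = 3/2 (q(Q) = 1 - 6*(-1/12) = 1 + ½ = 3/2)
639/q(-3*4 + 4) = 639/(3/2) = 639*(⅔) = 426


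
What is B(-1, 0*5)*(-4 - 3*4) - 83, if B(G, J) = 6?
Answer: -179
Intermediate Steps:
B(-1, 0*5)*(-4 - 3*4) - 83 = 6*(-4 - 3*4) - 83 = 6*(-4 - 12) - 83 = 6*(-16) - 83 = -96 - 83 = -179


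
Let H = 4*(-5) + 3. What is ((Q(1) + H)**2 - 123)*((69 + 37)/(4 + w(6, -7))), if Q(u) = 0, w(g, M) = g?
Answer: 8798/5 ≈ 1759.6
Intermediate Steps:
H = -17 (H = -20 + 3 = -17)
((Q(1) + H)**2 - 123)*((69 + 37)/(4 + w(6, -7))) = ((0 - 17)**2 - 123)*((69 + 37)/(4 + 6)) = ((-17)**2 - 123)*(106/10) = (289 - 123)*(106*(1/10)) = 166*(53/5) = 8798/5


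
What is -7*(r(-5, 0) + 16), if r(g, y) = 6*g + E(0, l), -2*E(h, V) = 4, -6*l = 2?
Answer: 112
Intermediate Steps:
l = -⅓ (l = -⅙*2 = -⅓ ≈ -0.33333)
E(h, V) = -2 (E(h, V) = -½*4 = -2)
r(g, y) = -2 + 6*g (r(g, y) = 6*g - 2 = -2 + 6*g)
-7*(r(-5, 0) + 16) = -7*((-2 + 6*(-5)) + 16) = -7*((-2 - 30) + 16) = -7*(-32 + 16) = -7*(-16) = 112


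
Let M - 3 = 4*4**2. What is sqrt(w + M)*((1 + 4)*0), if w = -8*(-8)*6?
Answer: 0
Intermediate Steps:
M = 67 (M = 3 + 4*4**2 = 3 + 4*16 = 3 + 64 = 67)
w = 384 (w = 64*6 = 384)
sqrt(w + M)*((1 + 4)*0) = sqrt(384 + 67)*((1 + 4)*0) = sqrt(451)*(5*0) = sqrt(451)*0 = 0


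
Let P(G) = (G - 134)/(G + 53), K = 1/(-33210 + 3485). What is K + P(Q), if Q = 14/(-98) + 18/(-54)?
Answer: -83944503/32786675 ≈ -2.5603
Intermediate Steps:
Q = -10/21 (Q = 14*(-1/98) + 18*(-1/54) = -1/7 - 1/3 = -10/21 ≈ -0.47619)
K = -1/29725 (K = 1/(-29725) = -1/29725 ≈ -3.3642e-5)
P(G) = (-134 + G)/(53 + G)
K + P(Q) = -1/29725 + (-134 - 10/21)/(53 - 10/21) = -1/29725 - 2824/21/(1103/21) = -1/29725 + (21/1103)*(-2824/21) = -1/29725 - 2824/1103 = -83944503/32786675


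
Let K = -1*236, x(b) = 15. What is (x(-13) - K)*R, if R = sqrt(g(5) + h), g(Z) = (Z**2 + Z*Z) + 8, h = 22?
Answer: 1004*sqrt(5) ≈ 2245.0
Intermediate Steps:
g(Z) = 8 + 2*Z**2 (g(Z) = (Z**2 + Z**2) + 8 = 2*Z**2 + 8 = 8 + 2*Z**2)
R = 4*sqrt(5) (R = sqrt((8 + 2*5**2) + 22) = sqrt((8 + 2*25) + 22) = sqrt((8 + 50) + 22) = sqrt(58 + 22) = sqrt(80) = 4*sqrt(5) ≈ 8.9443)
K = -236
(x(-13) - K)*R = (15 - 1*(-236))*(4*sqrt(5)) = (15 + 236)*(4*sqrt(5)) = 251*(4*sqrt(5)) = 1004*sqrt(5)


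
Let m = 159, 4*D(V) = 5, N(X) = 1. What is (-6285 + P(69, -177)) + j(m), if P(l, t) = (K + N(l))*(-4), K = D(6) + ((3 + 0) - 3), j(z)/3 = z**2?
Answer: 69549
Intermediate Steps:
D(V) = 5/4 (D(V) = (1/4)*5 = 5/4)
j(z) = 3*z**2
K = 5/4 (K = 5/4 + ((3 + 0) - 3) = 5/4 + (3 - 3) = 5/4 + 0 = 5/4 ≈ 1.2500)
P(l, t) = -9 (P(l, t) = (5/4 + 1)*(-4) = (9/4)*(-4) = -9)
(-6285 + P(69, -177)) + j(m) = (-6285 - 9) + 3*159**2 = -6294 + 3*25281 = -6294 + 75843 = 69549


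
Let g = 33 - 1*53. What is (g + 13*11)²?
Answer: 15129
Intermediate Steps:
g = -20 (g = 33 - 53 = -20)
(g + 13*11)² = (-20 + 13*11)² = (-20 + 143)² = 123² = 15129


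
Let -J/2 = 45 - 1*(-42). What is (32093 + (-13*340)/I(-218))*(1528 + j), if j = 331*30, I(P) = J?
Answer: 32017100858/87 ≈ 3.6801e+8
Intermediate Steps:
J = -174 (J = -2*(45 - 1*(-42)) = -2*(45 + 42) = -2*87 = -174)
I(P) = -174
j = 9930
(32093 + (-13*340)/I(-218))*(1528 + j) = (32093 - 13*340/(-174))*(1528 + 9930) = (32093 - 4420*(-1/174))*11458 = (32093 + 2210/87)*11458 = (2794301/87)*11458 = 32017100858/87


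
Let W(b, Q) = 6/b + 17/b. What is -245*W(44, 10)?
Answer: -5635/44 ≈ -128.07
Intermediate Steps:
W(b, Q) = 23/b
-245*W(44, 10) = -5635/44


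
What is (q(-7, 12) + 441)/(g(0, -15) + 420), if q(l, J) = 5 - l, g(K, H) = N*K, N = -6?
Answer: 151/140 ≈ 1.0786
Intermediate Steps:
g(K, H) = -6*K
(q(-7, 12) + 441)/(g(0, -15) + 420) = ((5 - 1*(-7)) + 441)/(-6*0 + 420) = ((5 + 7) + 441)/(0 + 420) = (12 + 441)/420 = 453*(1/420) = 151/140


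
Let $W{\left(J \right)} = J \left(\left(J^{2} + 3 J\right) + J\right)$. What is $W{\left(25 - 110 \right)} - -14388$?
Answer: $-570837$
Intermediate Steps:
$W{\left(J \right)} = J \left(J^{2} + 4 J\right)$
$W{\left(25 - 110 \right)} - -14388 = \left(25 - 110\right)^{2} \left(4 + \left(25 - 110\right)\right) - -14388 = \left(-85\right)^{2} \left(4 - 85\right) + 14388 = 7225 \left(-81\right) + 14388 = -585225 + 14388 = -570837$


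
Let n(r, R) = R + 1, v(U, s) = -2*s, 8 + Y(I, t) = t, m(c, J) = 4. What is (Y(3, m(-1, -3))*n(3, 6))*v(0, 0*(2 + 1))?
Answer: 0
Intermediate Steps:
Y(I, t) = -8 + t
n(r, R) = 1 + R
(Y(3, m(-1, -3))*n(3, 6))*v(0, 0*(2 + 1)) = ((-8 + 4)*(1 + 6))*(-0*(2 + 1)) = (-4*7)*(-0*3) = -(-56)*0 = -28*0 = 0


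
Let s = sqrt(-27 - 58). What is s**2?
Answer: -85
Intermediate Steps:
s = I*sqrt(85) (s = sqrt(-85) = I*sqrt(85) ≈ 9.2195*I)
s**2 = (I*sqrt(85))**2 = -85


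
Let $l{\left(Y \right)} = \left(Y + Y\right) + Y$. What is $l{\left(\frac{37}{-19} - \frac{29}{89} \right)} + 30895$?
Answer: $\frac{52231913}{1691} \approx 30888.0$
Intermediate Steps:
$l{\left(Y \right)} = 3 Y$ ($l{\left(Y \right)} = 2 Y + Y = 3 Y$)
$l{\left(\frac{37}{-19} - \frac{29}{89} \right)} + 30895 = 3 \left(\frac{37}{-19} - \frac{29}{89}\right) + 30895 = 3 \left(37 \left(- \frac{1}{19}\right) - \frac{29}{89}\right) + 30895 = 3 \left(- \frac{37}{19} - \frac{29}{89}\right) + 30895 = 3 \left(- \frac{3844}{1691}\right) + 30895 = - \frac{11532}{1691} + 30895 = \frac{52231913}{1691}$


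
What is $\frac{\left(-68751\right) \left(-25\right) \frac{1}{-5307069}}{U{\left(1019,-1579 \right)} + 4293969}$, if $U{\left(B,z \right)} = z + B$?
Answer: $- \frac{572925}{7595139269407} \approx -7.5433 \cdot 10^{-8}$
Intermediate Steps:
$U{\left(B,z \right)} = B + z$
$\frac{\left(-68751\right) \left(-25\right) \frac{1}{-5307069}}{U{\left(1019,-1579 \right)} + 4293969} = \frac{\left(-68751\right) \left(-25\right) \frac{1}{-5307069}}{\left(1019 - 1579\right) + 4293969} = \frac{1718775 \left(- \frac{1}{5307069}\right)}{-560 + 4293969} = - \frac{572925}{1769023 \cdot 4293409} = \left(- \frac{572925}{1769023}\right) \frac{1}{4293409} = - \frac{572925}{7595139269407}$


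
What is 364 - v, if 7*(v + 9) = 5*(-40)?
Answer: 2811/7 ≈ 401.57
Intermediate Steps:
v = -263/7 (v = -9 + (5*(-40))/7 = -9 + (1/7)*(-200) = -9 - 200/7 = -263/7 ≈ -37.571)
364 - v = 364 - 1*(-263/7) = 364 + 263/7 = 2811/7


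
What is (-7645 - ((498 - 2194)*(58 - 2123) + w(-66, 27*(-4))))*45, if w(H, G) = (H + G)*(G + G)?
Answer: -159636105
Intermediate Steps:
w(H, G) = 2*G*(G + H) (w(H, G) = (G + H)*(2*G) = 2*G*(G + H))
(-7645 - ((498 - 2194)*(58 - 2123) + w(-66, 27*(-4))))*45 = (-7645 - ((498 - 2194)*(58 - 2123) + 2*(27*(-4))*(27*(-4) - 66)))*45 = (-7645 - (-1696*(-2065) + 2*(-108)*(-108 - 66)))*45 = (-7645 - (3502240 + 2*(-108)*(-174)))*45 = (-7645 - (3502240 + 37584))*45 = (-7645 - 1*3539824)*45 = (-7645 - 3539824)*45 = -3547469*45 = -159636105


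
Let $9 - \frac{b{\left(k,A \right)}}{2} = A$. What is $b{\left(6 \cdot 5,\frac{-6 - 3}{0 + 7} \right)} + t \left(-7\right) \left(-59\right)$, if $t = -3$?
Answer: $- \frac{8529}{7} \approx -1218.4$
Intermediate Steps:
$b{\left(k,A \right)} = 18 - 2 A$
$b{\left(6 \cdot 5,\frac{-6 - 3}{0 + 7} \right)} + t \left(-7\right) \left(-59\right) = \left(18 - 2 \frac{-6 - 3}{0 + 7}\right) + \left(-3\right) \left(-7\right) \left(-59\right) = \left(18 - 2 \left(- \frac{9}{7}\right)\right) + 21 \left(-59\right) = \left(18 - 2 \left(\left(-9\right) \frac{1}{7}\right)\right) - 1239 = \left(18 - - \frac{18}{7}\right) - 1239 = \left(18 + \frac{18}{7}\right) - 1239 = \frac{144}{7} - 1239 = - \frac{8529}{7}$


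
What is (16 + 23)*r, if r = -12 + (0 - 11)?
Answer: -897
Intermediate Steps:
r = -23 (r = -12 - 11 = -23)
(16 + 23)*r = (16 + 23)*(-23) = 39*(-23) = -897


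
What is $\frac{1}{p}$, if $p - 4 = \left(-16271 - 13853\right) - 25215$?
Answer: $- \frac{1}{55335} \approx -1.8072 \cdot 10^{-5}$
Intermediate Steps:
$p = -55335$ ($p = 4 - 55339 = -55335$)
$\frac{1}{p} = \frac{1}{-55335} = - \frac{1}{55335}$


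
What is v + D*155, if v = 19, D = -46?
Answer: -7111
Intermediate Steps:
v + D*155 = 19 - 46*155 = 19 - 7130 = -7111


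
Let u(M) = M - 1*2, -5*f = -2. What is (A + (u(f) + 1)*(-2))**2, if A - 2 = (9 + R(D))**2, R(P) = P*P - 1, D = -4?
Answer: 8386816/25 ≈ 3.3547e+5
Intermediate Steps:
f = 2/5 (f = -1/5*(-2) = 2/5 ≈ 0.40000)
u(M) = -2 + M (u(M) = M - 2 = -2 + M)
R(P) = -1 + P**2 (R(P) = P**2 - 1 = -1 + P**2)
A = 578 (A = 2 + (9 + (-1 + (-4)**2))**2 = 2 + (9 + (-1 + 16))**2 = 2 + (9 + 15)**2 = 2 + 24**2 = 2 + 576 = 578)
(A + (u(f) + 1)*(-2))**2 = (578 + ((-2 + 2/5) + 1)*(-2))**2 = (578 + (-8/5 + 1)*(-2))**2 = (578 - 3/5*(-2))**2 = (578 + 6/5)**2 = (2896/5)**2 = 8386816/25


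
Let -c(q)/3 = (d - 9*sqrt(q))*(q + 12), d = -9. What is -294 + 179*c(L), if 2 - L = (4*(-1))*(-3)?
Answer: 9372 + 9666*I*sqrt(10) ≈ 9372.0 + 30567.0*I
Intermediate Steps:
L = -10 (L = 2 - 4*(-1)*(-3) = 2 - (-4)*(-3) = 2 - 1*12 = 2 - 12 = -10)
c(q) = -3*(-9 - 9*sqrt(q))*(12 + q) (c(q) = -3*(-9 - 9*sqrt(q))*(q + 12) = -3*(-9 - 9*sqrt(q))*(12 + q))
-294 + 179*c(L) = -294 + 179*(324 + 27*(-10) + 27*(-10)**(3/2) + 324*sqrt(-10)) = -294 + 179*(324 - 270 + 27*(-10*I*sqrt(10)) + 324*(I*sqrt(10))) = -294 + 179*(324 - 270 - 270*I*sqrt(10) + 324*I*sqrt(10)) = -294 + 179*(54 + 54*I*sqrt(10)) = -294 + (9666 + 9666*I*sqrt(10)) = 9372 + 9666*I*sqrt(10)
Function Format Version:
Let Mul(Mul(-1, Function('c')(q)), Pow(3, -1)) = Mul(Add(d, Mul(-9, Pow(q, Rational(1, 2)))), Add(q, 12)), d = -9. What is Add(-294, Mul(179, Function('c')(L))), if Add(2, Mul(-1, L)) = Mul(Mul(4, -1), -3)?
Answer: Add(9372, Mul(9666, I, Pow(10, Rational(1, 2)))) ≈ Add(9372.0, Mul(30567., I))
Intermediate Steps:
L = -10 (L = Add(2, Mul(-1, Mul(Mul(4, -1), -3))) = Add(2, Mul(-1, Mul(-4, -3))) = Add(2, Mul(-1, 12)) = Add(2, -12) = -10)
Function('c')(q) = Mul(-3, Add(-9, Mul(-9, Pow(q, Rational(1, 2)))), Add(12, q)) (Function('c')(q) = Mul(-3, Mul(Add(-9, Mul(-9, Pow(q, Rational(1, 2)))), Add(q, 12))) = Mul(-3, Mul(Add(-9, Mul(-9, Pow(q, Rational(1, 2)))), Add(12, q))) = Mul(-3, Add(-9, Mul(-9, Pow(q, Rational(1, 2)))), Add(12, q)))
Add(-294, Mul(179, Function('c')(L))) = Add(-294, Mul(179, Add(324, Mul(27, -10), Mul(27, Pow(-10, Rational(3, 2))), Mul(324, Pow(-10, Rational(1, 2)))))) = Add(-294, Mul(179, Add(324, -270, Mul(27, Mul(-10, I, Pow(10, Rational(1, 2)))), Mul(324, Mul(I, Pow(10, Rational(1, 2))))))) = Add(-294, Mul(179, Add(324, -270, Mul(-270, I, Pow(10, Rational(1, 2))), Mul(324, I, Pow(10, Rational(1, 2)))))) = Add(-294, Mul(179, Add(54, Mul(54, I, Pow(10, Rational(1, 2)))))) = Add(-294, Add(9666, Mul(9666, I, Pow(10, Rational(1, 2))))) = Add(9372, Mul(9666, I, Pow(10, Rational(1, 2))))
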